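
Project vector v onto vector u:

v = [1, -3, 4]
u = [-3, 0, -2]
v·u = (1)(-3) + (-3)(0) + (4)(-2) = -11
u·u = (-3)² + (0)² + (-2)² = 13
proj_u(v) = (v·u / u·u) × u = (-11/13) × u

proj_u(v) = [33/13, 0, 22/13]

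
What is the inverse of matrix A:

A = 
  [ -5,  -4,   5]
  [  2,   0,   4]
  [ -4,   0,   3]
det(A) = (-5)·((0)(3) - (4)(0)) - (-4)·((2)(3) - (4)(-4)) + (5)·((2)(0) - (0)(-4))
  = (-5)(0) - (-4)(22) + (5)(0)
  = 88
det(A) = 88 ≠ 0, so A is invertible.

Cofactors Cᵢⱼ = (-1)ⁱ⁺ʲ·Mᵢⱼ:
C = 
  [  0, -22,   0]
  [ 12,   5,  16]
  [-16,  30,   8]

adj(A) = Cᵀ:
adj(A) = 
  [  0,  12, -16]
  [-22,   5,  30]
  [  0,  16,   8]

A⁻¹ = (1/88) · adj(A):
A⁻¹ = 
  [    0,  3/22, -2/11]
  [ -1/4,  5/88, 15/44]
  [    0,  2/11,  1/11]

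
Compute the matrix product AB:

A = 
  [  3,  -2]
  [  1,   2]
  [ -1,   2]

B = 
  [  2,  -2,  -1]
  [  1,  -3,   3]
A is 3×2 and B is 2×3, so AB is 3×3. Each entry is (row of A)·(column of B):
AB[1,1] = (3)(2) + (-2)(1) = 4
AB[1,2] = (3)(-2) + (-2)(-3) = 0
AB[1,3] = (3)(-1) + (-2)(3) = -9
AB[2,1] = (1)(2) + (2)(1) = 4
AB[2,2] = (1)(-2) + (2)(-3) = -8
AB[2,3] = (1)(-1) + (2)(3) = 5
AB[3,1] = (-1)(2) + (2)(1) = 0
AB[3,2] = (-1)(-2) + (2)(-3) = -4
AB[3,3] = (-1)(-1) + (2)(3) = 7

AB = 
  [  4,   0,  -9]
  [  4,  -8,   5]
  [  0,  -4,   7]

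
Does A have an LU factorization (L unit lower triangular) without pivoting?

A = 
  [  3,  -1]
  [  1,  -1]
Yes.
A[1,1] = 3 ≠ 0, so Gaussian elimination proceeds without a row swap: multiplier ℓ₂₁ = (1)/(3) = 1/3, and U[2,2] = -1 - (1/3)(-1) = -2/3.
L = 
  [  1,   0]
  [1/3,   1]
U = 
  [   3,   -1]
  [   0, -2/3]
Check row 2 of LU: [(1/3)(3), (1/3)(-1) + (-2/3)] = [1, -1] = row 2 of A ✓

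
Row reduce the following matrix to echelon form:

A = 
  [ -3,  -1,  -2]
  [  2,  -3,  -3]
Row operations:
R2 → R2 + (2/3)·R1

Resulting echelon form:
REF = 
  [   -3,    -1,    -2]
  [    0, -11/3, -13/3]

Rank = 2 (number of non-zero pivot rows).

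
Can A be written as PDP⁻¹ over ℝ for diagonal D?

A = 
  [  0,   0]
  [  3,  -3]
Yes

tr(A) = -3, det(A) = 0
Characteristic polynomial: λ² - tr(A)λ + det(A) = λ² + 3λ
λ² + 3λ = λ(λ + 3)
Eigenvalues: 0, -3
λ=-3: alg. mult. = 1, geom. mult. = 2 - rank(A - (-3)I) = 2 - 1 = 1
λ=0: alg. mult. = 1, geom. mult. = 2 - rank(A - (0)I) = 2 - 1 = 1
Sum of geometric multiplicities equals n, so A has n independent eigenvectors.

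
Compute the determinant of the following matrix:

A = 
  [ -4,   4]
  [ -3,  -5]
32

For a 2×2 matrix, det = ad - bc = (-4)(-5) - (4)(-3) = 32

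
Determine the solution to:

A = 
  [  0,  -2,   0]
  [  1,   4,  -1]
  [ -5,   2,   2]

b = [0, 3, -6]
x = [0, 0, -3]

Row reduce the augmented matrix [A|b]:
Swap R1 ↔ R2
R3 → R3 + (5)·R1
R3 → R3 + (11)·R2
REF = 
  [  1,   4,  -1,   3]
  [  0,  -2,   0,   0]
  [  0,   0,  -3,   9]

Back-substitution:
x₃ = 9 / (-3) = -3
x₂ = (0 - (0)(-3)) / (-2) = 0
x₁ = (3 - (4)(0) - (-1)(-3)) / 1 = 0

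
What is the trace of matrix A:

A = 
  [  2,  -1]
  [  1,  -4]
-2

tr(A) = 2 + -4 = -2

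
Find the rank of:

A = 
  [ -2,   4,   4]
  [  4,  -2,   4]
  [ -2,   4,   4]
Row reduce:
R2 → R2 + (2)·R1
R3 → R3 - (1)·R1
REF = 
  [ -2,   4,   4]
  [  0,   6,  12]
  [  0,   0,   0]
Pivot columns: 1, 2 → 2 pivots.

rank(A) = 2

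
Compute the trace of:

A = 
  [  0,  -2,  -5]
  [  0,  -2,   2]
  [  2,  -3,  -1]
-3

tr(A) = 0 + -2 + -1 = -3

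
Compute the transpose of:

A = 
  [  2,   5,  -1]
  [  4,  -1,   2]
Aᵀ = 
  [  2,   4]
  [  5,  -1]
  [ -1,   2]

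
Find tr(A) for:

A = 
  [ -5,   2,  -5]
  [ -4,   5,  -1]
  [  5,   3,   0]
0

tr(A) = -5 + 5 + 0 = 0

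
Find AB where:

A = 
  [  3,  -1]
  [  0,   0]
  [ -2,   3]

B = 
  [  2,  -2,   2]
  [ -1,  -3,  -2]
AB = 
  [  7,  -3,   8]
  [  0,   0,   0]
  [ -7,  -5, -10]

A is 3×2 and B is 2×3, so AB is 3×3. Each entry is (row of A)·(column of B):
AB[1,1] = (3)(2) + (-1)(-1) = 7
AB[1,2] = (3)(-2) + (-1)(-3) = -3
AB[1,3] = (3)(2) + (-1)(-2) = 8
AB[2,1] = (0)(2) + (0)(-1) = 0
AB[2,2] = (0)(-2) + (0)(-3) = 0
AB[2,3] = (0)(2) + (0)(-2) = 0
AB[3,1] = (-2)(2) + (3)(-1) = -7
AB[3,2] = (-2)(-2) + (3)(-3) = -5
AB[3,3] = (-2)(2) + (3)(-2) = -10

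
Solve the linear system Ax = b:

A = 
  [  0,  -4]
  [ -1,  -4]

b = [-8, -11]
Row reduce the augmented matrix [A|b]:
Swap R1 ↔ R2
REF = 
  [ -1,  -4, -11]
  [  0,  -4,  -8]

Back-substitution:
x₂ = (-8) / (-4) = 2
x₁ = (-11 - (-4)(2)) / (-1) = 3

x = [3, 2]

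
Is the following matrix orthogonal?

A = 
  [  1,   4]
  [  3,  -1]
No

AᵀA = 
  [ 10,   1]
  [  1,  17]
≠ I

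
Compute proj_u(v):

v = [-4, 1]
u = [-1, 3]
v·u = (-4)(-1) + (1)(3) = 7
u·u = (-1)² + (3)² = 10
proj_u(v) = (v·u / u·u) × u = (7/10) × u

proj_u(v) = [-7/10, 21/10]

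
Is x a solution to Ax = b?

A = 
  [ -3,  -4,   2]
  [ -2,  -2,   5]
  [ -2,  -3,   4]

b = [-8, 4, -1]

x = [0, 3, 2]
Yes

Ax = [-8, 4, -1] = b ✓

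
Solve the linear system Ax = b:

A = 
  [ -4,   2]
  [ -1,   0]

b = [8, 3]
Row reduce the augmented matrix [A|b]:
R2 → R2 - (1/4)·R1
REF = 
  [  -4,    2,    8]
  [   0, -1/2,    1]

Back-substitution:
x₂ = 1 / (-1/2) = -2
x₁ = (8 - (2)(-2)) / (-4) = -3

x = [-3, -2]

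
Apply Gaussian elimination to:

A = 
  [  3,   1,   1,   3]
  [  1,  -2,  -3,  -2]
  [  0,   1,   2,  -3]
Row operations:
R2 → R2 - (1/3)·R1
R3 → R3 + (3/7)·R2

Resulting echelon form:
REF = 
  [    3,     1,     1,     3]
  [    0,  -7/3, -10/3,    -3]
  [    0,     0,   4/7, -30/7]

Rank = 3 (number of non-zero pivot rows).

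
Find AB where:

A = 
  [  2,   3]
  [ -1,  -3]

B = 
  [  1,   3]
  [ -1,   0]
AB = 
  [ -1,   6]
  [  2,  -3]

A is 2×2 and B is 2×2, so AB is 2×2. Each entry is (row of A)·(column of B):
AB[1,1] = (2)(1) + (3)(-1) = -1
AB[1,2] = (2)(3) + (3)(0) = 6
AB[2,1] = (-1)(1) + (-3)(-1) = 2
AB[2,2] = (-1)(3) + (-3)(0) = -3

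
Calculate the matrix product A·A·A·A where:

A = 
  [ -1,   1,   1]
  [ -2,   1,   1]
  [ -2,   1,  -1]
A² = A·A:
A²[1,1] = (-1)(-1) + (1)(-2) + (1)(-2) = -3
A²[1,2] = (-1)(1) + (1)(1) + (1)(1) = 1
A²[1,3] = (-1)(1) + (1)(1) + (1)(-1) = -1
A²[2,1] = (-2)(-1) + (1)(-2) + (1)(-2) = -2
A²[2,2] = (-2)(1) + (1)(1) + (1)(1) = 0
A²[2,3] = (-2)(1) + (1)(1) + (1)(-1) = -2
A²[3,1] = (-2)(-1) + (1)(-2) + (-1)(-2) = 2
A²[3,2] = (-2)(1) + (1)(1) + (-1)(1) = -2
A²[3,3] = (-2)(1) + (1)(1) + (-1)(-1) = 0
A² = 
  [ -3,   1,  -1]
  [ -2,   0,  -2]
  [  2,  -2,   0]

A^3 = A^2·A:
A^3[1,1] = (-3)(-1) + (1)(-2) + (-1)(-2) = 3
A^3[1,2] = (-3)(1) + (1)(1) + (-1)(1) = -3
A^3[1,3] = (-3)(1) + (1)(1) + (-1)(-1) = -1
A^3[2,1] = (-2)(-1) + (0)(-2) + (-2)(-2) = 6
A^3[2,2] = (-2)(1) + (0)(1) + (-2)(1) = -4
A^3[2,3] = (-2)(1) + (0)(1) + (-2)(-1) = 0
A^3[3,1] = (2)(-1) + (-2)(-2) + (0)(-2) = 2
A^3[3,2] = (2)(1) + (-2)(1) + (0)(1) = 0
A^3[3,3] = (2)(1) + (-2)(1) + (0)(-1) = 0
A^3 = 
  [  3,  -3,  -1]
  [  6,  -4,   0]
  [  2,   0,   0]

A^4 = A^3·A:
A^4[1,1] = (3)(-1) + (-3)(-2) + (-1)(-2) = 5
A^4[1,2] = (3)(1) + (-3)(1) + (-1)(1) = -1
A^4[1,3] = (3)(1) + (-3)(1) + (-1)(-1) = 1
A^4[2,1] = (6)(-1) + (-4)(-2) + (0)(-2) = 2
A^4[2,2] = (6)(1) + (-4)(1) + (0)(1) = 2
A^4[2,3] = (6)(1) + (-4)(1) + (0)(-1) = 2
A^4[3,1] = (2)(-1) + (0)(-2) + (0)(-2) = -2
A^4[3,2] = (2)(1) + (0)(1) + (0)(1) = 2
A^4[3,3] = (2)(1) + (0)(1) + (0)(-1) = 2
A^4 = 
  [  5,  -1,   1]
  [  2,   2,   2]
  [ -2,   2,   2]

Therefore
A^4 = 
  [  5,  -1,   1]
  [  2,   2,   2]
  [ -2,   2,   2]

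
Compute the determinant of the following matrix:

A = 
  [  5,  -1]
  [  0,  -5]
-25

For a 2×2 matrix, det = ad - bc = (5)(-5) - (-1)(0) = -25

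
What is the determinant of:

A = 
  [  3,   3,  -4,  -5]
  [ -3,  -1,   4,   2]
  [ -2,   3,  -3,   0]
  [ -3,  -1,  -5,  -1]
Cofactor expansion along row 1: det(A) = a₁₁M₁₁ - a₁₂M₁₂ + a₁₃M₁₃ - a₁₄M₁₄

M₁₁ = det[[-1, 4, 2]; [3, -3, 0]; [-1, -5, -1]]
  = (-1)·((-3)(-1) - (0)(-5)) - (4)·((3)(-1) - (0)(-1)) + (2)·((3)(-5) - (-3)(-1))
  = (-1)(3) - (4)(-3) + (2)(-18)
  = -27
M₁₂ = det[[-3, 4, 2]; [-2, -3, 0]; [-3, -5, -1]]
  = (-3)·((-3)(-1) - (0)(-5)) - (4)·((-2)(-1) - (0)(-3)) + (2)·((-2)(-5) - (-3)(-3))
  = (-3)(3) - (4)(2) + (2)(1)
  = -15
M₁₃ = det[[-3, -1, 2]; [-2, 3, 0]; [-3, -1, -1]]
  = (-3)·((3)(-1) - (0)(-1)) - (-1)·((-2)(-1) - (0)(-3)) + (2)·((-2)(-1) - (3)(-3))
  = (-3)(-3) - (-1)(2) + (2)(11)
  = 33
M₁₄ = det[[-3, -1, 4]; [-2, 3, -3]; [-3, -1, -5]]
  = (-3)·((3)(-5) - (-3)(-1)) - (-1)·((-2)(-5) - (-3)(-3)) + (4)·((-2)(-1) - (3)(-3))
  = (-3)(-18) - (-1)(1) + (4)(11)
  = 99

det(A) = (3)(-27) - (3)(-15) + (-4)(33) - (-5)(99) = 327

det(A) = 327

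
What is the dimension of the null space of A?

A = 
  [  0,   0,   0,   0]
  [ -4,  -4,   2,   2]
nullity(A) = 3

Row reduce:
Swap R1 ↔ R2
REF = 
  [ -4,  -4,   2,   2]
  [  0,   0,   0,   0]
Pivot columns: 1 → 1 pivot.
rank(A) = 1, so nullity(A) = 4 - 1 = 3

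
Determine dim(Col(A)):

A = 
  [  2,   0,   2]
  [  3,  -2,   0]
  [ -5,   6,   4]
dim(Col(A)) = 2

Row reduce:
R2 → R2 - (3/2)·R1
R3 → R3 + (5/2)·R1
R3 → R3 + (3)·R2
REF = 
  [  2,   0,   2]
  [  0,  -2,  -3]
  [  0,   0,   0]
Pivot columns: 1, 2 → 2 pivots.
dim(Col(A)) = number of pivot columns = 2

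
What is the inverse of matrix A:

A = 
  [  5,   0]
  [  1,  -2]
det(A) = (5)(-2) - (0)(1) = -10
For a 2×2 matrix, A⁻¹ = (1/det(A)) · [[d, -b], [-c, a]]
    = (-1/10) · [[-2, 0], [-1, 5]]

A⁻¹ = 
  [ 1/5,    0]
  [1/10, -1/2]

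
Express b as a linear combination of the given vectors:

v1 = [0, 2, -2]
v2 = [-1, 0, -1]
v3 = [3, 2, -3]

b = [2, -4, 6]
c1 = -2, c2 = -2, c3 = 0

b = -2·v1 + -2·v2 + 0·v3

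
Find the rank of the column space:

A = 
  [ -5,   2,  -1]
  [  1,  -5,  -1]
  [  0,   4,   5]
dim(Col(A)) = 3

Row reduce:
R2 → R2 + (1/5)·R1
R3 → R3 + (20/23)·R2
REF = 
  [   -5,     2,    -1]
  [    0, -23/5,  -6/5]
  [    0,     0, 91/23]
Pivot columns: 1, 2, 3 → 3 pivots.
dim(Col(A)) = number of pivot columns = 3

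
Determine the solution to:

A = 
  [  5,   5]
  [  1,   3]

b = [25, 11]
Row reduce the augmented matrix [A|b]:
R2 → R2 - (1/5)·R1
REF = 
  [  5,   5,  25]
  [  0,   2,   6]

Back-substitution:
x₂ = 6 / 2 = 3
x₁ = (25 - (5)(3)) / 5 = 2

x = [2, 3]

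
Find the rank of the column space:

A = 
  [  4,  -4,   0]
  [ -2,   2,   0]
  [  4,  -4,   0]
dim(Col(A)) = 1

Row reduce:
R2 → R2 + (1/2)·R1
R3 → R3 - (1)·R1
REF = 
  [  4,  -4,   0]
  [  0,   0,   0]
  [  0,   0,   0]
Pivot columns: 1 → 1 pivot.
dim(Col(A)) = number of pivot columns = 1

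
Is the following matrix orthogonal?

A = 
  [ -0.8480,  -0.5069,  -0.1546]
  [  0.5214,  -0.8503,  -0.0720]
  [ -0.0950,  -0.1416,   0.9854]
Yes

AᵀA = 
  [  1,   0,  -0.0001]
  [  0,   1,   0.0001]
  [ -0.0001,   0.0001,   1.0001]
≈ I (equal to I up to the 4-dp rounding of the entries)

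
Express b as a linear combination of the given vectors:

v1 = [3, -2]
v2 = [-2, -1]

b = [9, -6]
c1 = 3, c2 = 0

b = 3·v1 + 0·v2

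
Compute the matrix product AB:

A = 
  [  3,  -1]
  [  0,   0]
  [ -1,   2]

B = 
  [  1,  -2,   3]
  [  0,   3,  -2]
A is 3×2 and B is 2×3, so AB is 3×3. Each entry is (row of A)·(column of B):
AB[1,1] = (3)(1) + (-1)(0) = 3
AB[1,2] = (3)(-2) + (-1)(3) = -9
AB[1,3] = (3)(3) + (-1)(-2) = 11
AB[2,1] = (0)(1) + (0)(0) = 0
AB[2,2] = (0)(-2) + (0)(3) = 0
AB[2,3] = (0)(3) + (0)(-2) = 0
AB[3,1] = (-1)(1) + (2)(0) = -1
AB[3,2] = (-1)(-2) + (2)(3) = 8
AB[3,3] = (-1)(3) + (2)(-2) = -7

AB = 
  [  3,  -9,  11]
  [  0,   0,   0]
  [ -1,   8,  -7]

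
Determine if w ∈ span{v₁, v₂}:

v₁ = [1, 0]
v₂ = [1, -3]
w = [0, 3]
Yes

Form the augmented matrix and row-reduce:
[v₁|v₂|w] = 
  [  1,   1,   0]
  [  0,  -3,   3]
(already in echelon form — no row operations needed)

No row of the form [0 0 | nonzero], so the system is consistent. Back-substitution gives c₁ = 1, c₂ = -1: w = (1)·v₁ + (-1)·v₂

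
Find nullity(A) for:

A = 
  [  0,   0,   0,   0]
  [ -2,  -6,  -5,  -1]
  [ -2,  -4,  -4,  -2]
nullity(A) = 2

Row reduce:
Swap R1 ↔ R2
R3 → R3 - (1)·R1
Swap R2 ↔ R3
REF = 
  [ -2,  -6,  -5,  -1]
  [  0,   2,   1,  -1]
  [  0,   0,   0,   0]
Pivot columns: 1, 2 → 2 pivots.
rank(A) = 2, so nullity(A) = 4 - 2 = 2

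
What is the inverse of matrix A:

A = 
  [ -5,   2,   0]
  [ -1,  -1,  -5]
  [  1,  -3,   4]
det(A) = (-5)·((-1)(4) - (-5)(-3)) - (2)·((-1)(4) - (-5)(1)) + (0)·((-1)(-3) - (-1)(1))
  = (-5)(-19) - (2)(1) + (0)(4)
  = 93
det(A) = 93 ≠ 0, so A is invertible.

Cofactors Cᵢⱼ = (-1)ⁱ⁺ʲ·Mᵢⱼ:
C = 
  [-19,  -1,   4]
  [ -8, -20, -13]
  [-10, -25,   7]

adj(A) = Cᵀ:
adj(A) = 
  [-19,  -8, -10]
  [ -1, -20, -25]
  [  4, -13,   7]

A⁻¹ = (1/93) · adj(A):
A⁻¹ = 
  [-19/93,  -8/93, -10/93]
  [ -1/93, -20/93, -25/93]
  [  4/93, -13/93,   7/93]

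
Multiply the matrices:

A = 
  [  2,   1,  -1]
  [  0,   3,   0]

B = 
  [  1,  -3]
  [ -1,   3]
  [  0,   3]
AB = 
  [  1,  -6]
  [ -3,   9]

A is 2×3 and B is 3×2, so AB is 2×2. Each entry is (row of A)·(column of B):
AB[1,1] = (2)(1) + (1)(-1) + (-1)(0) = 1
AB[1,2] = (2)(-3) + (1)(3) + (-1)(3) = -6
AB[2,1] = (0)(1) + (3)(-1) + (0)(0) = -3
AB[2,2] = (0)(-3) + (3)(3) + (0)(3) = 9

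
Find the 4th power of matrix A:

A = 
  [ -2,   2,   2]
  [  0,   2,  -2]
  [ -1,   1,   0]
A^4 = 
  [ -8,   8,   8]
  [  0,   8,  -8]
  [ -4,   4,   0]

A² = A·A:
A²[1,1] = (-2)(-2) + (2)(0) + (2)(-1) = 2
A²[1,2] = (-2)(2) + (2)(2) + (2)(1) = 2
A²[1,3] = (-2)(2) + (2)(-2) + (2)(0) = -8
A²[2,1] = (0)(-2) + (2)(0) + (-2)(-1) = 2
A²[2,2] = (0)(2) + (2)(2) + (-2)(1) = 2
A²[2,3] = (0)(2) + (2)(-2) + (-2)(0) = -4
A²[3,1] = (-1)(-2) + (1)(0) + (0)(-1) = 2
A²[3,2] = (-1)(2) + (1)(2) + (0)(1) = 0
A²[3,3] = (-1)(2) + (1)(-2) + (0)(0) = -4
A² = 
  [  2,   2,  -8]
  [  2,   2,  -4]
  [  2,   0,  -4]

A^3 = A^2·A:
A^3[1,1] = (2)(-2) + (2)(0) + (-8)(-1) = 4
A^3[1,2] = (2)(2) + (2)(2) + (-8)(1) = 0
A^3[1,3] = (2)(2) + (2)(-2) + (-8)(0) = 0
A^3[2,1] = (2)(-2) + (2)(0) + (-4)(-1) = 0
A^3[2,2] = (2)(2) + (2)(2) + (-4)(1) = 4
A^3[2,3] = (2)(2) + (2)(-2) + (-4)(0) = 0
A^3[3,1] = (2)(-2) + (0)(0) + (-4)(-1) = 0
A^3[3,2] = (2)(2) + (0)(2) + (-4)(1) = 0
A^3[3,3] = (2)(2) + (0)(-2) + (-4)(0) = 4
A^3 = 
  [  4,   0,   0]
  [  0,   4,   0]
  [  0,   0,   4]

A^4 = A^3·A:
A^4[1,1] = (4)(-2) + (0)(0) + (0)(-1) = -8
A^4[1,2] = (4)(2) + (0)(2) + (0)(1) = 8
A^4[1,3] = (4)(2) + (0)(-2) + (0)(0) = 8
A^4[2,1] = (0)(-2) + (4)(0) + (0)(-1) = 0
A^4[2,2] = (0)(2) + (4)(2) + (0)(1) = 8
A^4[2,3] = (0)(2) + (4)(-2) + (0)(0) = -8
A^4[3,1] = (0)(-2) + (0)(0) + (4)(-1) = -4
A^4[3,2] = (0)(2) + (0)(2) + (4)(1) = 4
A^4[3,3] = (0)(2) + (0)(-2) + (4)(0) = 0
A^4 = 
  [ -8,   8,   8]
  [  0,   8,  -8]
  [ -4,   4,   0]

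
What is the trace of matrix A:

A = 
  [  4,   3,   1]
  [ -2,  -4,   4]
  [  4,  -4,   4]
4

tr(A) = 4 + -4 + 4 = 4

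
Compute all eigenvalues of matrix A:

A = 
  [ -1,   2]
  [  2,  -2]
λ = (-3 + √17)/2, (-3 - √17)/2  (≈ 0.5616, -3.562)

tr(A) = -3, det(A) = -2
Characteristic polynomial: λ² - tr(A)λ + det(A) = λ² + 3λ - 2
λ² + 3λ - 2 = 0  ⇒  λ = (-3 ± √((3)² - 4·(-2)))/2 = (-3 ± √(17))/2
  = (-3 + √17)/2,  (-3 - √17)/2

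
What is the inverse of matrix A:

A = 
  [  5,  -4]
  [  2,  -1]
det(A) = (5)(-1) - (-4)(2) = 3
For a 2×2 matrix, A⁻¹ = (1/det(A)) · [[d, -b], [-c, a]]
    = (1/3) · [[-1, 4], [-2, 5]]

A⁻¹ = 
  [-1/3,  4/3]
  [-2/3,  5/3]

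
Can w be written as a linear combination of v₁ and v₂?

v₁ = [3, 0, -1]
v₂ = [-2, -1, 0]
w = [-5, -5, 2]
No

Form the augmented matrix and row-reduce:
[v₁|v₂|w] = 
  [  3,  -2,  -5]
  [  0,  -1,  -5]
  [ -1,   0,   2]
R3 → R3 + (1/3)·R1
R3 → R3 - (2/3)·R2
REF = 
  [   3,   -2,   -5]
  [   0,   -1,   -5]
  [   0,    0, 11/3]

Row 3 reads [0 0 | 11/3], i.e. 0 = 11/3, so the system is inconsistent and w ∉ span{v₁, v₂}.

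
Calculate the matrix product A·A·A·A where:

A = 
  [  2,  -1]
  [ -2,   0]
A^4 = 
  [ 44, -16]
  [-32,  12]

A² = A·A:
A²[1,1] = (2)(2) + (-1)(-2) = 6
A²[1,2] = (2)(-1) + (-1)(0) = -2
A²[2,1] = (-2)(2) + (0)(-2) = -4
A²[2,2] = (-2)(-1) + (0)(0) = 2
A² = 
  [  6,  -2]
  [ -4,   2]

A^3 = A^2·A:
A^3[1,1] = (6)(2) + (-2)(-2) = 16
A^3[1,2] = (6)(-1) + (-2)(0) = -6
A^3[2,1] = (-4)(2) + (2)(-2) = -12
A^3[2,2] = (-4)(-1) + (2)(0) = 4
A^3 = 
  [ 16,  -6]
  [-12,   4]

A^4 = A^3·A:
A^4[1,1] = (16)(2) + (-6)(-2) = 44
A^4[1,2] = (16)(-1) + (-6)(0) = -16
A^4[2,1] = (-12)(2) + (4)(-2) = -32
A^4[2,2] = (-12)(-1) + (4)(0) = 12
A^4 = 
  [ 44, -16]
  [-32,  12]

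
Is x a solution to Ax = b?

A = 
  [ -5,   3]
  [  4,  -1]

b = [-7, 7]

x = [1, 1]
No

Ax = [-2, 3] ≠ b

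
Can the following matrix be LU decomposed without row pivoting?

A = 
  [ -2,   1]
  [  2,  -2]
Yes.
A[1,1] = -2 ≠ 0, so Gaussian elimination proceeds without a row swap: multiplier ℓ₂₁ = (2)/(-2) = -1, and U[2,2] = -2 - (-1)(1) = -1.
L = 
  [  1,   0]
  [ -1,   1]
U = 
  [ -2,   1]
  [  0,  -1]
Check row 2 of LU: [(-1)(-2), (-1)(1) + (-1)] = [2, -2] = row 2 of A ✓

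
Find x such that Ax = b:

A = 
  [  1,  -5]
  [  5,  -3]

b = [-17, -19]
x = [-2, 3]

Row reduce the augmented matrix [A|b]:
R2 → R2 - (5)·R1
REF = 
  [  1,  -5, -17]
  [  0,  22,  66]

Back-substitution:
x₂ = 66 / 22 = 3
x₁ = (-17 - (-5)(3)) / 1 = -2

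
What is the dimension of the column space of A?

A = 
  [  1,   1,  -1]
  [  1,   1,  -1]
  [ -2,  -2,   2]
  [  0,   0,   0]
dim(Col(A)) = 1

Row reduce:
R2 → R2 - (1)·R1
R3 → R3 + (2)·R1
REF = 
  [  1,   1,  -1]
  [  0,   0,   0]
  [  0,   0,   0]
  [  0,   0,   0]
Pivot columns: 1 → 1 pivot.
dim(Col(A)) = number of pivot columns = 1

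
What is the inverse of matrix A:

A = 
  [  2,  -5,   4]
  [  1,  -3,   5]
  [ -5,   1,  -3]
det(A) = (2)·((-3)(-3) - (5)(1)) - (-5)·((1)(-3) - (5)(-5)) + (4)·((1)(1) - (-3)(-5))
  = (2)(4) - (-5)(22) + (4)(-14)
  = 62
det(A) = 62 ≠ 0, so A is invertible.

Cofactors Cᵢⱼ = (-1)ⁱ⁺ʲ·Mᵢⱼ:
C = 
  [  4, -22, -14]
  [-11,  14,  23]
  [-13,  -6,  -1]

adj(A) = Cᵀ:
adj(A) = 
  [  4, -11, -13]
  [-22,  14,  -6]
  [-14,  23,  -1]

A⁻¹ = (1/62) · adj(A):
A⁻¹ = 
  [  2/31, -11/62, -13/62]
  [-11/31,   7/31,  -3/31]
  [ -7/31,  23/62,  -1/62]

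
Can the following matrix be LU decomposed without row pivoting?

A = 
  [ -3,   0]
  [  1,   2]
Yes.
A[1,1] = -3 ≠ 0, so Gaussian elimination proceeds without a row swap: multiplier ℓ₂₁ = (1)/(-3) = -1/3, and U[2,2] = 2 - (-1/3)(0) = 2.
L = 
  [   1,    0]
  [-1/3,    1]
U = 
  [ -3,   0]
  [  0,   2]
Check row 2 of LU: [(-1/3)(-3), (-1/3)(0) + 2] = [1, 2] = row 2 of A ✓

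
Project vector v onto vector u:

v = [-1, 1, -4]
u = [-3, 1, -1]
proj_u(v) = [-24/11, 8/11, -8/11]

v·u = (-1)(-3) + (1)(1) + (-4)(-1) = 8
u·u = (-3)² + (1)² + (-1)² = 11
proj_u(v) = (v·u / u·u) × u = (8/11) × u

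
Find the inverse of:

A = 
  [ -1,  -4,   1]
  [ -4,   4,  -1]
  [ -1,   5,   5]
det(A) = (-1)·((4)(5) - (-1)(5)) - (-4)·((-4)(5) - (-1)(-1)) + (1)·((-4)(5) - (4)(-1))
  = (-1)(25) - (-4)(-21) + (1)(-16)
  = -125
det(A) = -125 ≠ 0, so A is invertible.

Cofactors Cᵢⱼ = (-1)ⁱ⁺ʲ·Mᵢⱼ:
C = 
  [ 25,  21, -16]
  [ 25,  -4,   9]
  [  0,  -5, -20]

adj(A) = Cᵀ:
adj(A) = 
  [ 25,  25,   0]
  [ 21,  -4,  -5]
  [-16,   9, -20]

A⁻¹ = (-1/125) · adj(A):
A⁻¹ = 
  [   -1/5,    -1/5,       0]
  [-21/125,   4/125,    1/25]
  [ 16/125,  -9/125,    4/25]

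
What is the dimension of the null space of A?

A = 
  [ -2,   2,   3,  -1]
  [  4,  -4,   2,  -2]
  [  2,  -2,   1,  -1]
nullity(A) = 2

Row reduce:
R2 → R2 + (2)·R1
R3 → R3 + (1)·R1
R3 → R3 - (1/2)·R2
REF = 
  [ -2,   2,   3,  -1]
  [  0,   0,   8,  -4]
  [  0,   0,   0,   0]
Pivot columns: 1, 3 → 2 pivots.
rank(A) = 2, so nullity(A) = 4 - 2 = 2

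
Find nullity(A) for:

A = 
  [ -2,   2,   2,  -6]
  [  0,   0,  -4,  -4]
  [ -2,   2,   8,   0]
nullity(A) = 2

Row reduce:
R3 → R3 - (1)·R1
R3 → R3 + (3/2)·R2
REF = 
  [ -2,   2,   2,  -6]
  [  0,   0,  -4,  -4]
  [  0,   0,   0,   0]
Pivot columns: 1, 3 → 2 pivots.
rank(A) = 2, so nullity(A) = 4 - 2 = 2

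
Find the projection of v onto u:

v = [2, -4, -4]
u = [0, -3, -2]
proj_u(v) = [0, -60/13, -40/13]

v·u = (2)(0) + (-4)(-3) + (-4)(-2) = 20
u·u = (0)² + (-3)² + (-2)² = 13
proj_u(v) = (v·u / u·u) × u = (20/13) × u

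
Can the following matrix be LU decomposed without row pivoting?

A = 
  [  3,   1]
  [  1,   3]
Yes.
A[1,1] = 3 ≠ 0, so Gaussian elimination proceeds without a row swap: multiplier ℓ₂₁ = (1)/(3) = 1/3, and U[2,2] = 3 - (1/3)(1) = 8/3.
L = 
  [  1,   0]
  [1/3,   1]
U = 
  [  3,   1]
  [  0, 8/3]
Check row 2 of LU: [(1/3)(3), (1/3)(1) + (8/3)] = [1, 3] = row 2 of A ✓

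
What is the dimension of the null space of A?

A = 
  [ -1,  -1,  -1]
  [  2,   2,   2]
nullity(A) = 2

Row reduce:
R2 → R2 + (2)·R1
REF = 
  [ -1,  -1,  -1]
  [  0,   0,   0]
Pivot columns: 1 → 1 pivot.
rank(A) = 1, so nullity(A) = 3 - 1 = 2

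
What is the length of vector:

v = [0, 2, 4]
4.472

||v||₂ = √((0)² + (2)² + (4)²) = √20 = 4.472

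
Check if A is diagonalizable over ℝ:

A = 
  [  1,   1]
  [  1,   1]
Yes

tr(A) = 2, det(A) = 0
Characteristic polynomial: λ² - tr(A)λ + det(A) = λ² - 2λ
λ² - 2λ = λ(λ - 2)
Eigenvalues: 2, 0
λ=0: alg. mult. = 1, geom. mult. = 2 - rank(A - (0)I) = 2 - 1 = 1
λ=2: alg. mult. = 1, geom. mult. = 2 - rank(A - (2)I) = 2 - 1 = 1
Sum of geometric multiplicities equals n, so A has n independent eigenvectors.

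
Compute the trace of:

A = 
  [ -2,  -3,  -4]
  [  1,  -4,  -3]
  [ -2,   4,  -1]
-7

tr(A) = -2 + -4 + -1 = -7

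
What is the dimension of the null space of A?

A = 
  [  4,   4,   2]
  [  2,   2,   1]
nullity(A) = 2

Row reduce:
R2 → R2 - (1/2)·R1
REF = 
  [  4,   4,   2]
  [  0,   0,   0]
Pivot columns: 1 → 1 pivot.
rank(A) = 1, so nullity(A) = 3 - 1 = 2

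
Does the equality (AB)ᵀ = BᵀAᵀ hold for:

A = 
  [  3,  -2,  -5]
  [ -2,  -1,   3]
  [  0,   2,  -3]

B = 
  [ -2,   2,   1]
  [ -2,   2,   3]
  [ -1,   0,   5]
Yes

(AB)ᵀ = 
  [  3,   3,  -1]
  [  2,  -6,   4]
  [-28,  10,  -9]

BᵀAᵀ = 
  [  3,   3,  -1]
  [  2,  -6,   4]
  [-28,  10,  -9]

Both sides are equal — this is the standard identity (AB)ᵀ = BᵀAᵀ, which holds for all A, B.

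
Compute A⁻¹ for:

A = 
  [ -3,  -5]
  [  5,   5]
det(A) = (-3)(5) - (-5)(5) = 10
For a 2×2 matrix, A⁻¹ = (1/det(A)) · [[d, -b], [-c, a]]
    = (1/10) · [[5, 5], [-5, -3]]

A⁻¹ = 
  [  1/2,   1/2]
  [ -1/2, -3/10]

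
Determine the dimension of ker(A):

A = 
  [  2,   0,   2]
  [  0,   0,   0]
nullity(A) = 2

Row reduce:
(no row operations needed)
REF = 
  [  2,   0,   2]
  [  0,   0,   0]
Pivot columns: 1 → 1 pivot.
rank(A) = 1, so nullity(A) = 3 - 1 = 2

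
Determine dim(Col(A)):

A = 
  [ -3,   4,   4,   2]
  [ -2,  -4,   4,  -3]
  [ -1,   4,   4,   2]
Row reduce:
R2 → R2 - (2/3)·R1
R3 → R3 - (1/3)·R1
R3 → R3 + (2/5)·R2
REF = 
  [   -3,     4,     4,     2]
  [    0, -20/3,   4/3, -13/3]
  [    0,     0,  16/5,  -2/5]
Pivot columns: 1, 2, 3 → 3 pivots.
dim(Col(A)) = number of pivot columns = 3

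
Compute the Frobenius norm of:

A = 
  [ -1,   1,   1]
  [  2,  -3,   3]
||A||_F = 5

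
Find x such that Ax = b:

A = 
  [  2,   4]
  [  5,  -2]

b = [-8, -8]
x = [-2, -1]

Row reduce the augmented matrix [A|b]:
R2 → R2 - (5/2)·R1
REF = 
  [  2,   4,  -8]
  [  0, -12,  12]

Back-substitution:
x₂ = 12 / (-12) = -1
x₁ = (-8 - (4)(-1)) / 2 = -2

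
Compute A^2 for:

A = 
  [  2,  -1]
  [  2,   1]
A² = A·A:
A²[1,1] = (2)(2) + (-1)(2) = 2
A²[1,2] = (2)(-1) + (-1)(1) = -3
A²[2,1] = (2)(2) + (1)(2) = 6
A²[2,2] = (2)(-1) + (1)(1) = -1
A² = 
  [  2,  -3]
  [  6,  -1]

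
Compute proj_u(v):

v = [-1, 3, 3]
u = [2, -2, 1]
proj_u(v) = [-10/9, 10/9, -5/9]

v·u = (-1)(2) + (3)(-2) + (3)(1) = -5
u·u = (2)² + (-2)² + (1)² = 9
proj_u(v) = (v·u / u·u) × u = (-5/9) × u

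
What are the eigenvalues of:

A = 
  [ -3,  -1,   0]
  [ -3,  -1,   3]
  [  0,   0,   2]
λ = 0, 2, -4

Characteristic polynomial: det(λI - A) = λ³ + 2λ² - 8λ
The constant term is 0, so λ = 0 is a root: p(λ) = λ(λ² + 2λ - 8)
λ² + 2λ - 8 = (λ + 4)(λ - 2)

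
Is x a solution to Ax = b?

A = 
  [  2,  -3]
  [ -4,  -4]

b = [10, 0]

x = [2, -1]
No

Ax = [7, -4] ≠ b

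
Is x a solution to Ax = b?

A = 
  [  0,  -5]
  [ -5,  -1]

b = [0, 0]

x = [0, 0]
Yes

Ax = [0, 0] = b ✓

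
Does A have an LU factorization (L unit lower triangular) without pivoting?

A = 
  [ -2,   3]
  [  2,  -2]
Yes.
A[1,1] = -2 ≠ 0, so Gaussian elimination proceeds without a row swap: multiplier ℓ₂₁ = (2)/(-2) = -1, and U[2,2] = -2 - (-1)(3) = 1.
L = 
  [  1,   0]
  [ -1,   1]
U = 
  [ -2,   3]
  [  0,   1]
Check row 2 of LU: [(-1)(-2), (-1)(3) + 1] = [2, -2] = row 2 of A ✓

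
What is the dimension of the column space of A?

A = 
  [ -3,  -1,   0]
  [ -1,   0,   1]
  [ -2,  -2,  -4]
dim(Col(A)) = 2

Row reduce:
R2 → R2 - (1/3)·R1
R3 → R3 - (2/3)·R1
R3 → R3 + (4)·R2
REF = 
  [ -3,  -1,   0]
  [  0, 1/3,   1]
  [  0,   0,   0]
Pivot columns: 1, 2 → 2 pivots.
dim(Col(A)) = number of pivot columns = 2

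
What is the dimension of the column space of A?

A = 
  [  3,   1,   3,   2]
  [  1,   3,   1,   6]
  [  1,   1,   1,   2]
dim(Col(A)) = 2

Row reduce:
R2 → R2 - (1/3)·R1
R3 → R3 - (1/3)·R1
R3 → R3 - (1/4)·R2
REF = 
  [   3,    1,    3,    2]
  [   0,  8/3,    0, 16/3]
  [   0,    0,    0,    0]
Pivot columns: 1, 2 → 2 pivots.
dim(Col(A)) = number of pivot columns = 2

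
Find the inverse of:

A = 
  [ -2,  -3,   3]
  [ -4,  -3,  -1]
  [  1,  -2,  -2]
det(A) = (-2)·((-3)(-2) - (-1)(-2)) - (-3)·((-4)(-2) - (-1)(1)) + (3)·((-4)(-2) - (-3)(1))
  = (-2)(4) - (-3)(9) + (3)(11)
  = 52
det(A) = 52 ≠ 0, so A is invertible.

Cofactors Cᵢⱼ = (-1)ⁱ⁺ʲ·Mᵢⱼ:
C = 
  [  4,  -9,  11]
  [-12,   1,  -7]
  [ 12, -14,  -6]

adj(A) = Cᵀ:
adj(A) = 
  [  4, -12,  12]
  [ -9,   1, -14]
  [ 11,  -7,  -6]

A⁻¹ = (1/52) · adj(A):
A⁻¹ = 
  [ 1/13, -3/13,  3/13]
  [-9/52,  1/52, -7/26]
  [11/52, -7/52, -3/26]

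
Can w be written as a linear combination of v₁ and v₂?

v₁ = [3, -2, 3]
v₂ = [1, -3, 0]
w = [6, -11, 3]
Yes

Form the augmented matrix and row-reduce:
[v₁|v₂|w] = 
  [  3,   1,   6]
  [ -2,  -3, -11]
  [  3,   0,   3]
R2 → R2 + (2/3)·R1
R3 → R3 - (1)·R1
R3 → R3 - (3/7)·R2
REF = 
  [   3,    1,    6]
  [   0, -7/3,   -7]
  [   0,    0,    0]

No row of the form [0 0 | nonzero], so the system is consistent. Back-substitution gives c₁ = 1, c₂ = 3: w = (1)·v₁ + (3)·v₂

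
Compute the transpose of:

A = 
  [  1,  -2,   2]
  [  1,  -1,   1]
Aᵀ = 
  [  1,   1]
  [ -2,  -1]
  [  2,   1]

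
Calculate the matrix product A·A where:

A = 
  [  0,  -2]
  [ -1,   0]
A² = A·A:
A²[1,1] = (0)(0) + (-2)(-1) = 2
A²[1,2] = (0)(-2) + (-2)(0) = 0
A²[2,1] = (-1)(0) + (0)(-1) = 0
A²[2,2] = (-1)(-2) + (0)(0) = 2
A² = 
  [  2,   0]
  [  0,   2]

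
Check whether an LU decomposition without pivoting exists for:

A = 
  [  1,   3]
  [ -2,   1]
Yes.
A[1,1] = 1 ≠ 0, so Gaussian elimination proceeds without a row swap: multiplier ℓ₂₁ = (-2)/(1) = -2, and U[2,2] = 1 - (-2)(3) = 7.
L = 
  [  1,   0]
  [ -2,   1]
U = 
  [  1,   3]
  [  0,   7]
Check row 2 of LU: [(-2)(1), (-2)(3) + 7] = [-2, 1] = row 2 of A ✓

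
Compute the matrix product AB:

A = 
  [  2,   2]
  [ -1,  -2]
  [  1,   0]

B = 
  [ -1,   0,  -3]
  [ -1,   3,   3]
AB = 
  [ -4,   6,   0]
  [  3,  -6,  -3]
  [ -1,   0,  -3]

A is 3×2 and B is 2×3, so AB is 3×3. Each entry is (row of A)·(column of B):
AB[1,1] = (2)(-1) + (2)(-1) = -4
AB[1,2] = (2)(0) + (2)(3) = 6
AB[1,3] = (2)(-3) + (2)(3) = 0
AB[2,1] = (-1)(-1) + (-2)(-1) = 3
AB[2,2] = (-1)(0) + (-2)(3) = -6
AB[2,3] = (-1)(-3) + (-2)(3) = -3
AB[3,1] = (1)(-1) + (0)(-1) = -1
AB[3,2] = (1)(0) + (0)(3) = 0
AB[3,3] = (1)(-3) + (0)(3) = -3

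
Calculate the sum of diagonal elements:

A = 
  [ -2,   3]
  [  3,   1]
-1

tr(A) = -2 + 1 = -1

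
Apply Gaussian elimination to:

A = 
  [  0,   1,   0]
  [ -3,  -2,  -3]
Row operations:
Swap R1 ↔ R2

Resulting echelon form:
REF = 
  [ -3,  -2,  -3]
  [  0,   1,   0]

Rank = 2 (number of non-zero pivot rows).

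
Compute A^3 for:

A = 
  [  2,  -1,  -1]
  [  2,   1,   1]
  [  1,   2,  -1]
A^3 = 
  [-10, -10,  -4]
  [ 14, -10,  -4]
  [ 10,  -2,  -8]

A² = A·A:
A²[1,1] = (2)(2) + (-1)(2) + (-1)(1) = 1
A²[1,2] = (2)(-1) + (-1)(1) + (-1)(2) = -5
A²[1,3] = (2)(-1) + (-1)(1) + (-1)(-1) = -2
A²[2,1] = (2)(2) + (1)(2) + (1)(1) = 7
A²[2,2] = (2)(-1) + (1)(1) + (1)(2) = 1
A²[2,3] = (2)(-1) + (1)(1) + (1)(-1) = -2
A²[3,1] = (1)(2) + (2)(2) + (-1)(1) = 5
A²[3,2] = (1)(-1) + (2)(1) + (-1)(2) = -1
A²[3,3] = (1)(-1) + (2)(1) + (-1)(-1) = 2
A² = 
  [  1,  -5,  -2]
  [  7,   1,  -2]
  [  5,  -1,   2]

A^3 = A^2·A:
A^3[1,1] = (1)(2) + (-5)(2) + (-2)(1) = -10
A^3[1,2] = (1)(-1) + (-5)(1) + (-2)(2) = -10
A^3[1,3] = (1)(-1) + (-5)(1) + (-2)(-1) = -4
A^3[2,1] = (7)(2) + (1)(2) + (-2)(1) = 14
A^3[2,2] = (7)(-1) + (1)(1) + (-2)(2) = -10
A^3[2,3] = (7)(-1) + (1)(1) + (-2)(-1) = -4
A^3[3,1] = (5)(2) + (-1)(2) + (2)(1) = 10
A^3[3,2] = (5)(-1) + (-1)(1) + (2)(2) = -2
A^3[3,3] = (5)(-1) + (-1)(1) + (2)(-1) = -8
A^3 = 
  [-10, -10,  -4]
  [ 14, -10,  -4]
  [ 10,  -2,  -8]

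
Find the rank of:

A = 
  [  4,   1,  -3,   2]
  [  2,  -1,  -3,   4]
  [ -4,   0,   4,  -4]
Row reduce:
R2 → R2 - (1/2)·R1
R3 → R3 + (1)·R1
R3 → R3 + (2/3)·R2
REF = 
  [   4,    1,   -3,    2]
  [   0, -3/2, -3/2,    3]
  [   0,    0,    0,    0]
Pivot columns: 1, 2 → 2 pivots.

rank(A) = 2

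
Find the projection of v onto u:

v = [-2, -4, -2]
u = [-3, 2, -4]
proj_u(v) = [-18/29, 12/29, -24/29]

v·u = (-2)(-3) + (-4)(2) + (-2)(-4) = 6
u·u = (-3)² + (2)² + (-4)² = 29
proj_u(v) = (v·u / u·u) × u = (6/29) × u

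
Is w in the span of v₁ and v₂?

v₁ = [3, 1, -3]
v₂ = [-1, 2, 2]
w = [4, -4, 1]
No

Form the augmented matrix and row-reduce:
[v₁|v₂|w] = 
  [  3,  -1,   4]
  [  1,   2,  -4]
  [ -3,   2,   1]
R2 → R2 - (1/3)·R1
R3 → R3 + (1)·R1
R3 → R3 - (3/7)·R2
REF = 
  [    3,    -1,     4]
  [    0,   7/3, -16/3]
  [    0,     0,  51/7]

Row 3 reads [0 0 | 51/7], i.e. 0 = 51/7, so the system is inconsistent and w ∉ span{v₁, v₂}.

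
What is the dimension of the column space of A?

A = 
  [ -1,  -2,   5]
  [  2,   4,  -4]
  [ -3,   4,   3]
dim(Col(A)) = 3

Row reduce:
R2 → R2 + (2)·R1
R3 → R3 - (3)·R1
Swap R2 ↔ R3
REF = 
  [ -1,  -2,   5]
  [  0,  10, -12]
  [  0,   0,   6]
Pivot columns: 1, 2, 3 → 3 pivots.
dim(Col(A)) = number of pivot columns = 3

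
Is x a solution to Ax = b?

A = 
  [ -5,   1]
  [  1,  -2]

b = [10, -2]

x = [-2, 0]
Yes

Ax = [10, -2] = b ✓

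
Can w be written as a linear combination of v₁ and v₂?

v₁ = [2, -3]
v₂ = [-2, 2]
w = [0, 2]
Yes

Form the augmented matrix and row-reduce:
[v₁|v₂|w] = 
  [  2,  -2,   0]
  [ -3,   2,   2]
R2 → R2 + (3/2)·R1
REF = 
  [  2,  -2,   0]
  [  0,  -1,   2]

No row of the form [0 0 | nonzero], so the system is consistent. Back-substitution gives c₁ = -2, c₂ = -2: w = (-2)·v₁ + (-2)·v₂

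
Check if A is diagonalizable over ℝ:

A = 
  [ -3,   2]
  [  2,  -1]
Yes

tr(A) = -4, det(A) = -1
Characteristic polynomial: λ² - tr(A)λ + det(A) = λ² + 4λ - 1
λ² + 4λ - 1 = 0  ⇒  λ = (-4 ± √((4)² - 4·(-1)))/2 = (-4 ± √(20))/2
  = -2 + √5,  -2 - √5
Eigenvalues: -2 + √5, -2 - √5  (≈ 0.2361, -4.236)
The two irrational eigenvalues are distinct (simple), so each has alg. mult. = geom. mult. = 1.
Sum of geometric multiplicities equals n, so A has n independent eigenvectors.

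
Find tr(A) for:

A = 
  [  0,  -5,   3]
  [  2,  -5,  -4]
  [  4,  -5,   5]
0

tr(A) = 0 + -5 + 5 = 0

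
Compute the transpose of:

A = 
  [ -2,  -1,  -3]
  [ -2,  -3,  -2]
Aᵀ = 
  [ -2,  -2]
  [ -1,  -3]
  [ -3,  -2]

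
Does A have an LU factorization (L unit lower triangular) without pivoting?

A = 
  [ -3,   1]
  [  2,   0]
Yes.
A[1,1] = -3 ≠ 0, so Gaussian elimination proceeds without a row swap: multiplier ℓ₂₁ = (2)/(-3) = -2/3, and U[2,2] = 0 - (-2/3)(1) = 2/3.
L = 
  [   1,    0]
  [-2/3,    1]
U = 
  [ -3,   1]
  [  0, 2/3]
Check row 2 of LU: [(-2/3)(-3), (-2/3)(1) + (2/3)] = [2, 0] = row 2 of A ✓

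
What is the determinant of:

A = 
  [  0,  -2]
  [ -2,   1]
For a 2×2 matrix, det = ad - bc = (0)(1) - (-2)(-2) = -4

det(A) = -4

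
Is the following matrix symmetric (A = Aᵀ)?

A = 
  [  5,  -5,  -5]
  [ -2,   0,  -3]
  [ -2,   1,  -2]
No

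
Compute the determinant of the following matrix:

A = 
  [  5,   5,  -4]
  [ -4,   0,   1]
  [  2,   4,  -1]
Cofactor expansion along row 1:
det(A) = (5)·((0)(-1) - (1)(4)) - (5)·((-4)(-1) - (1)(2)) + (-4)·((-4)(4) - (0)(2))
  = (5)(-4) - (5)(2) + (-4)(-16)
  = 34

det(A) = 34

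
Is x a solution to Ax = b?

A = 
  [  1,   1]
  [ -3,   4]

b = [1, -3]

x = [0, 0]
No

Ax = [0, 0] ≠ b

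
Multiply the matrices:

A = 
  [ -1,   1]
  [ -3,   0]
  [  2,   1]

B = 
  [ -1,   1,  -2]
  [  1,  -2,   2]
A is 3×2 and B is 2×3, so AB is 3×3. Each entry is (row of A)·(column of B):
AB[1,1] = (-1)(-1) + (1)(1) = 2
AB[1,2] = (-1)(1) + (1)(-2) = -3
AB[1,3] = (-1)(-2) + (1)(2) = 4
AB[2,1] = (-3)(-1) + (0)(1) = 3
AB[2,2] = (-3)(1) + (0)(-2) = -3
AB[2,3] = (-3)(-2) + (0)(2) = 6
AB[3,1] = (2)(-1) + (1)(1) = -1
AB[3,2] = (2)(1) + (1)(-2) = 0
AB[3,3] = (2)(-2) + (1)(2) = -2

AB = 
  [  2,  -3,   4]
  [  3,  -3,   6]
  [ -1,   0,  -2]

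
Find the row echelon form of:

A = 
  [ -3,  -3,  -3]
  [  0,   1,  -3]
Row operations:
No row operations needed (already in echelon form).

Resulting echelon form:
REF = 
  [ -3,  -3,  -3]
  [  0,   1,  -3]

Rank = 2 (number of non-zero pivot rows).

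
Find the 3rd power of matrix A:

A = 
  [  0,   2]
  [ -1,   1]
A^3 = 
  [ -2,  -2]
  [  1,  -3]

A² = A·A:
A²[1,1] = (0)(0) + (2)(-1) = -2
A²[1,2] = (0)(2) + (2)(1) = 2
A²[2,1] = (-1)(0) + (1)(-1) = -1
A²[2,2] = (-1)(2) + (1)(1) = -1
A² = 
  [ -2,   2]
  [ -1,  -1]

A^3 = A^2·A:
A^3[1,1] = (-2)(0) + (2)(-1) = -2
A^3[1,2] = (-2)(2) + (2)(1) = -2
A^3[2,1] = (-1)(0) + (-1)(-1) = 1
A^3[2,2] = (-1)(2) + (-1)(1) = -3
A^3 = 
  [ -2,  -2]
  [  1,  -3]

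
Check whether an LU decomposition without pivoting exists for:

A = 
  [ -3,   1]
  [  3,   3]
Yes.
A[1,1] = -3 ≠ 0, so Gaussian elimination proceeds without a row swap: multiplier ℓ₂₁ = (3)/(-3) = -1, and U[2,2] = 3 - (-1)(1) = 4.
L = 
  [  1,   0]
  [ -1,   1]
U = 
  [ -3,   1]
  [  0,   4]
Check row 2 of LU: [(-1)(-3), (-1)(1) + 4] = [3, 3] = row 2 of A ✓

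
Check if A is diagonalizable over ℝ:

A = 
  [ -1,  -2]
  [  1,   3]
Yes

tr(A) = 2, det(A) = -1
Characteristic polynomial: λ² - tr(A)λ + det(A) = λ² - 2λ - 1
λ² - 2λ - 1 = 0  ⇒  λ = (2 ± √((-2)² - 4·(-1)))/2 = (2 ± √(8))/2
  = 1 + √2,  1 - √2
Eigenvalues: 1 + √2, 1 - √2  (≈ 2.414, -0.4142)
The two irrational eigenvalues are distinct (simple), so each has alg. mult. = geom. mult. = 1.
Sum of geometric multiplicities equals n, so A has n independent eigenvectors.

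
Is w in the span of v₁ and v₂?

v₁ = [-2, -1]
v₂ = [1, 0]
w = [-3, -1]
Yes

Form the augmented matrix and row-reduce:
[v₁|v₂|w] = 
  [ -2,   1,  -3]
  [ -1,   0,  -1]
R2 → R2 - (1/2)·R1
REF = 
  [  -2,    1,   -3]
  [   0, -1/2,  1/2]

No row of the form [0 0 | nonzero], so the system is consistent. Back-substitution gives c₁ = 1, c₂ = -1: w = (1)·v₁ + (-1)·v₂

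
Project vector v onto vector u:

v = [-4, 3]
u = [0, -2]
proj_u(v) = [0, 3]

v·u = (-4)(0) + (3)(-2) = -6
u·u = (0)² + (-2)² = 4
proj_u(v) = (v·u / u·u) × u = (-6/4) × u = (-3/2) × u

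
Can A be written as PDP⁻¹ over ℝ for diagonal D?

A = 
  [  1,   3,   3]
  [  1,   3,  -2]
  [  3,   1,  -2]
No

Characteristic polynomial: det(λI - A) = λ³ - 2λ² - 15λ + 40
By the rational root theorem any rational root is an integer dividing 40; none of those is a root, so p(λ) has no rational roots and hence (being an irreducible cubic) no repeated roots.
Discriminant of the cubic: Δ = -5920
Δ < 0 ⇒ one real eigenvalue and a complex-conjugate pair: λ ≈ -4.08, 3.04 + 0.7506i, 3.04 - 0.7506i
Has complex eigenvalues (not diagonalizable over ℝ).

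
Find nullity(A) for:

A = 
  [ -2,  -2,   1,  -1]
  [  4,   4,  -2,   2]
nullity(A) = 3

Row reduce:
R2 → R2 + (2)·R1
REF = 
  [ -2,  -2,   1,  -1]
  [  0,   0,   0,   0]
Pivot columns: 1 → 1 pivot.
rank(A) = 1, so nullity(A) = 4 - 1 = 3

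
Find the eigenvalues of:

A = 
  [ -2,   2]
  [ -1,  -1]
tr(A) = -3, det(A) = 4
Characteristic polynomial: λ² - tr(A)λ + det(A) = λ² + 3λ + 4
λ² + 3λ + 4 = 0  ⇒  λ = (-3 ± √((3)² - 4·(4)))/2 = (-3 ± √(-7))/2
  = (-3 + i√7)/2,  (-3 - i√7)/2

λ = (-3 + i√7)/2, (-3 - i√7)/2  (≈ -1.5 + 1.323i, -1.5 - 1.323i)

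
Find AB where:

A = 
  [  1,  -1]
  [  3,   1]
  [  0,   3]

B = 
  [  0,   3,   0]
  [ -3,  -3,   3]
A is 3×2 and B is 2×3, so AB is 3×3. Each entry is (row of A)·(column of B):
AB[1,1] = (1)(0) + (-1)(-3) = 3
AB[1,2] = (1)(3) + (-1)(-3) = 6
AB[1,3] = (1)(0) + (-1)(3) = -3
AB[2,1] = (3)(0) + (1)(-3) = -3
AB[2,2] = (3)(3) + (1)(-3) = 6
AB[2,3] = (3)(0) + (1)(3) = 3
AB[3,1] = (0)(0) + (3)(-3) = -9
AB[3,2] = (0)(3) + (3)(-3) = -9
AB[3,3] = (0)(0) + (3)(3) = 9

AB = 
  [  3,   6,  -3]
  [ -3,   6,   3]
  [ -9,  -9,   9]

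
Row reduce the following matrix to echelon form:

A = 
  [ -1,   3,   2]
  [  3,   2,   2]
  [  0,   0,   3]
Row operations:
R2 → R2 + (3)·R1

Resulting echelon form:
REF = 
  [ -1,   3,   2]
  [  0,  11,   8]
  [  0,   0,   3]

Rank = 3 (number of non-zero pivot rows).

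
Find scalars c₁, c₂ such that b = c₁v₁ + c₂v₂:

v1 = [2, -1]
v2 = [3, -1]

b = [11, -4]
c1 = 1, c2 = 3

b = 1·v1 + 3·v2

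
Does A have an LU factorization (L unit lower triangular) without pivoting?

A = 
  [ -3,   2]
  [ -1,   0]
Yes.
A[1,1] = -3 ≠ 0, so Gaussian elimination proceeds without a row swap: multiplier ℓ₂₁ = (-1)/(-3) = 1/3, and U[2,2] = 0 - (1/3)(2) = -2/3.
L = 
  [  1,   0]
  [1/3,   1]
U = 
  [  -3,    2]
  [   0, -2/3]
Check row 2 of LU: [(1/3)(-3), (1/3)(2) + (-2/3)] = [-1, 0] = row 2 of A ✓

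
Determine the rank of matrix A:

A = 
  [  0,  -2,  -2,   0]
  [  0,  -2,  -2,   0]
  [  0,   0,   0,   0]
Row reduce:
R2 → R2 - (1)·R1
REF = 
  [  0,  -2,  -2,   0]
  [  0,   0,   0,   0]
  [  0,   0,   0,   0]
Pivot columns: 2 → 1 pivot.

rank(A) = 1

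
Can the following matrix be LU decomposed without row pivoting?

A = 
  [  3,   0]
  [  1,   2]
Yes.
A[1,1] = 3 ≠ 0, so Gaussian elimination proceeds without a row swap: multiplier ℓ₂₁ = (1)/(3) = 1/3, and U[2,2] = 2 - (1/3)(0) = 2.
L = 
  [  1,   0]
  [1/3,   1]
U = 
  [  3,   0]
  [  0,   2]
Check row 2 of LU: [(1/3)(3), (1/3)(0) + 2] = [1, 2] = row 2 of A ✓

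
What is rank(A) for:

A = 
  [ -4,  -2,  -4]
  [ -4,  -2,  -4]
rank(A) = 1

Row reduce:
R2 → R2 - (1)·R1
REF = 
  [ -4,  -2,  -4]
  [  0,   0,   0]
Pivot columns: 1 → 1 pivot.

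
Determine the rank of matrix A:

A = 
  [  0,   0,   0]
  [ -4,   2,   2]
rank(A) = 1

Row reduce:
Swap R1 ↔ R2
REF = 
  [ -4,   2,   2]
  [  0,   0,   0]
Pivot columns: 1 → 1 pivot.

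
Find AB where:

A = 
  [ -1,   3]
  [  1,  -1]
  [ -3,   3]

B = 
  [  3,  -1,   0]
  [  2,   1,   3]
AB = 
  [  3,   4,   9]
  [  1,  -2,  -3]
  [ -3,   6,   9]

A is 3×2 and B is 2×3, so AB is 3×3. Each entry is (row of A)·(column of B):
AB[1,1] = (-1)(3) + (3)(2) = 3
AB[1,2] = (-1)(-1) + (3)(1) = 4
AB[1,3] = (-1)(0) + (3)(3) = 9
AB[2,1] = (1)(3) + (-1)(2) = 1
AB[2,2] = (1)(-1) + (-1)(1) = -2
AB[2,3] = (1)(0) + (-1)(3) = -3
AB[3,1] = (-3)(3) + (3)(2) = -3
AB[3,2] = (-3)(-1) + (3)(1) = 6
AB[3,3] = (-3)(0) + (3)(3) = 9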